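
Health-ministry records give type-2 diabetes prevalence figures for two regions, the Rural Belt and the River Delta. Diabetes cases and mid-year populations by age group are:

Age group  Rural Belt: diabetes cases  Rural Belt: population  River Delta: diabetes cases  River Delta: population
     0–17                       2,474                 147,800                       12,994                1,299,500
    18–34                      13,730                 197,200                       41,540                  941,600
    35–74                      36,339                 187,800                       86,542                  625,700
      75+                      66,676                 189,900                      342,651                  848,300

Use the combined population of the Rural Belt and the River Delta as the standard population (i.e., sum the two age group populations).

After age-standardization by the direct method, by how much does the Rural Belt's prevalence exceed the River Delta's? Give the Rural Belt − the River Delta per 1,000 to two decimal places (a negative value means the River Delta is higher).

6.50

Age-specific rates per 1,000 for the Rural Belt: 16.739, 69.625, 193.498, 351.111.
For the River Delta: 9.999, 44.116, 138.312, 403.927.
Combined standard total = 4,437,800; weights = 0.3261, 0.2566, 0.1833, 0.2339.
The Rural Belt: 0.3261×16.739 + 0.2566×69.625 + 0.1833×193.498 + 0.2339×351.111 = 140.9368 per 1,000.
The River Delta: 0.3261×9.999 + 0.2566×44.116 + 0.1833×138.312 + 0.2339×403.927 = 134.4327 per 1,000.
Difference = 140.9368 − 134.4327 = 6.5041.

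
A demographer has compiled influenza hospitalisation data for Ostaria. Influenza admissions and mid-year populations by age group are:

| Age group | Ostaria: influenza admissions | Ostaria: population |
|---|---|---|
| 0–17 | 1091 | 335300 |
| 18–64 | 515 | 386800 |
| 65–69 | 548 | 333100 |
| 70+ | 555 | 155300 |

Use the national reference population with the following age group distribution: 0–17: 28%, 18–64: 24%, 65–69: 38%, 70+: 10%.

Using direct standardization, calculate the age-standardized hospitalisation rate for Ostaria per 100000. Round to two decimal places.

221.31

Age-specific rates per 100000 for Ostaria: 325.38, 133.14, 164.52, 357.37.
Standard weights: 0.28, 0.24, 0.38, 0.10.
Standardized rate: 0.2800×325.38 + 0.2400×133.14 + 0.3800×164.52 + 0.1000×357.37 = 221.3140 per 100000.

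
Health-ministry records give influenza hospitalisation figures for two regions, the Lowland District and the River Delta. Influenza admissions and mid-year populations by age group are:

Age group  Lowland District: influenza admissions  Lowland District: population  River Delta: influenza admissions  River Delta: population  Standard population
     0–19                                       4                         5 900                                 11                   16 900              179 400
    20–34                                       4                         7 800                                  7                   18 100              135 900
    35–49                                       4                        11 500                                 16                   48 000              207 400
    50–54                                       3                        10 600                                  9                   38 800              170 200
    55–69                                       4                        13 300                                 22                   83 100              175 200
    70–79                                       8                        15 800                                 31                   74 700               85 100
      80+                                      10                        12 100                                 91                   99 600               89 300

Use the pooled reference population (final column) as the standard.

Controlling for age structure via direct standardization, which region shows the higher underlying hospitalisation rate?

Age-specific rates per 100 000 for the Lowland District: 67.80, 51.28, 34.78, 28.30, 30.08, 50.63, 82.64.
For the River Delta: 65.09, 38.67, 33.33, 23.20, 26.47, 41.50, 91.37.
Standard total = 1 042 500; weights = 0.1721, 0.1304, 0.1989, 0.1633, 0.1681, 0.0816, 0.0857.
The Lowland District: 0.1721×67.80 + 0.1304×51.28 + 0.1989×34.78 + 0.1633×28.30 + 0.1681×30.08 + 0.0816×50.63 + 0.0857×82.64 = 46.1593 per 100 000.
The River Delta: 0.1721×65.09 + 0.1304×38.67 + 0.1989×33.33 + 0.1633×23.20 + 0.1681×26.47 + 0.0816×41.50 + 0.0857×91.37 = 42.3240 per 100 000.
The crude rates (48.05 vs 49.31) would put the River Delta higher, but that reflects its age composition; once standardized to a common age structure, the Lowland District has the higher underlying rate.

Lowland District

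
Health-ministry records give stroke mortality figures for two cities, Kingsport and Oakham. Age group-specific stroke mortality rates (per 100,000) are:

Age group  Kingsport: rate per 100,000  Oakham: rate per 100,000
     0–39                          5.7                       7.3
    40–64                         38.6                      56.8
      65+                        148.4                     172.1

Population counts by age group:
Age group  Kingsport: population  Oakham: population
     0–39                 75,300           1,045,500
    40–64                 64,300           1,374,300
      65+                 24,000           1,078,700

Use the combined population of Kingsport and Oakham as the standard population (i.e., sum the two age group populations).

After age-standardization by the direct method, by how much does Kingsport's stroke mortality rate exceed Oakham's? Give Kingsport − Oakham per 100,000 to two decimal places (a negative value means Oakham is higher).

-14.78

Combined standard total = 3,662,100; weights = 0.3061, 0.3928, 0.3011.
Kingsport: 0.3061×5.7 + 0.3928×38.6 + 0.3011×148.4 = 61.5929 per 100,000.
Oakham: 0.3061×7.3 + 0.3928×56.8 + 0.3011×172.1 = 76.3685 per 100,000.
Difference = 61.5929 − 76.3685 = -14.7756.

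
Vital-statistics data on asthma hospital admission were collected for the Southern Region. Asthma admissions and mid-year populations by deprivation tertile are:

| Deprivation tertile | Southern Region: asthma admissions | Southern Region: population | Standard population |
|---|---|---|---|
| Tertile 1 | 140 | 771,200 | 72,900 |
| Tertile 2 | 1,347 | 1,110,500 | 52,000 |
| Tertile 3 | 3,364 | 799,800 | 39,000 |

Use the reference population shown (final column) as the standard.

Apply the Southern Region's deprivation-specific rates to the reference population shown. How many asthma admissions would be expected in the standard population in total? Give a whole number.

240

Deprivation-specific rates per 10,000 for the Southern Region: 1.82, 12.13, 42.06.
Expected asthma admissions = Σ (standard pop × deprivation-specific rate ÷ 10,000)
= 72,900×1.82/10,000 + 52,000×12.13/10,000 + 39,000×42.06/10,000
= 13.23 + 63.07 + 164.04 = 240.34.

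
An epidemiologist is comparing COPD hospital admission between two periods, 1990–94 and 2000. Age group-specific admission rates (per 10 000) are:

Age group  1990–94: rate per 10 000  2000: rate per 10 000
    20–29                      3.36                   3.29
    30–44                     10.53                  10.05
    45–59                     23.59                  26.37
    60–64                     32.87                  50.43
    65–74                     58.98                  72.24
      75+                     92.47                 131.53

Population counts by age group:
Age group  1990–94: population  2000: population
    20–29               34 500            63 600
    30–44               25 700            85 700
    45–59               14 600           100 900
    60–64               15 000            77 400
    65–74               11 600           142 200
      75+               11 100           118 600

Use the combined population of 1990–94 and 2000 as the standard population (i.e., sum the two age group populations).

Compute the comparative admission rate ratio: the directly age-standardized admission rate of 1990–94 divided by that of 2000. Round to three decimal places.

Combined standard total = 700 900; weights = 0.1400, 0.1589, 0.1648, 0.1318, 0.2194, 0.1850.
1990–94: 0.1400×3.36 + 0.1589×10.53 + 0.1648×23.59 + 0.1318×32.87 + 0.2194×58.98 + 0.1850×92.47 = 40.4180 per 10 000.
2000: 0.1400×3.29 + 0.1589×10.05 + 0.1648×26.37 + 0.1318×50.43 + 0.2194×72.24 + 0.1850×131.53 = 53.2426 per 10 000.
Ratio = 40.4180 ÷ 53.2426 = 0.75913.

0.759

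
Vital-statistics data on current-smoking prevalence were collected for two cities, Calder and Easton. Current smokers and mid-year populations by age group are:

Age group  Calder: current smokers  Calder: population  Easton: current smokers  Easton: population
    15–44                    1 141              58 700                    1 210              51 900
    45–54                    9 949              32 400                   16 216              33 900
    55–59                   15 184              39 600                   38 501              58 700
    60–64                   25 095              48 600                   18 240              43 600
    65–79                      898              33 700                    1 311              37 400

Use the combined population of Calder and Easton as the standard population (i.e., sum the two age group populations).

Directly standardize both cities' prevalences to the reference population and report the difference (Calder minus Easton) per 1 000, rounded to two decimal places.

-68.71

Age-specific rates per 1 000 for Calder: 19.438, 307.068, 383.434, 516.358, 26.647.
For Easton: 23.314, 478.348, 655.894, 418.349, 35.053.
Combined standard total = 438 500; weights = 0.2522, 0.1512, 0.2242, 0.2103, 0.1621.
Calder: 0.2522×19.438 + 0.1512×307.068 + 0.2242×383.434 + 0.2103×516.358 + 0.1621×26.647 = 250.1775 per 1 000.
Easton: 0.2522×23.314 + 0.1512×478.348 + 0.2242×655.894 + 0.2103×418.349 + 0.1621×35.053 = 318.8859 per 1 000.
Difference = 250.1775 − 318.8859 = -68.7084.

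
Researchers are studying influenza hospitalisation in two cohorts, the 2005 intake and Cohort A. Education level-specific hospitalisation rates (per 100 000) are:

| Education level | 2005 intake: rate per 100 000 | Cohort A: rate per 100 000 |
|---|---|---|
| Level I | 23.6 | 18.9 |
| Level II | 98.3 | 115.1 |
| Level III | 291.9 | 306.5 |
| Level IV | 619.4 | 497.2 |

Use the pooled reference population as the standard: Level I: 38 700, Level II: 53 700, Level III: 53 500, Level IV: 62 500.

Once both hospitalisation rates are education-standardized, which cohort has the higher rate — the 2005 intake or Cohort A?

Standard total = 208 400; weights = 0.1857, 0.2577, 0.2567, 0.2999.
The 2005 intake: 0.1857×23.6 + 0.2577×98.3 + 0.2567×291.9 + 0.2999×619.4 = 290.4087 per 100 000.
Cohort A: 0.1857×18.9 + 0.2577×115.1 + 0.2567×306.5 + 0.2999×497.2 = 260.9647 per 100 000.

2005 intake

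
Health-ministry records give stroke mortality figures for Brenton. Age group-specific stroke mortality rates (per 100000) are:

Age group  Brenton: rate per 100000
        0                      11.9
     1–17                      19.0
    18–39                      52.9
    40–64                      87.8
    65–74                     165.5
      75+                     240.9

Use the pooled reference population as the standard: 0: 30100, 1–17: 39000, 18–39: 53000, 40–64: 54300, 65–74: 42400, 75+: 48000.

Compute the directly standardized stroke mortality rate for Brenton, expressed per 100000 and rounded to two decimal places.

Standard total = 266800; weights = 0.1128, 0.1462, 0.1987, 0.2035, 0.1589, 0.1799.
Standardized rate: 0.1128×11.9 + 0.1462×19.0 + 0.1987×52.9 + 0.2035×87.8 + 0.1589×165.5 + 0.1799×240.9 = 102.1395 per 100000.

102.14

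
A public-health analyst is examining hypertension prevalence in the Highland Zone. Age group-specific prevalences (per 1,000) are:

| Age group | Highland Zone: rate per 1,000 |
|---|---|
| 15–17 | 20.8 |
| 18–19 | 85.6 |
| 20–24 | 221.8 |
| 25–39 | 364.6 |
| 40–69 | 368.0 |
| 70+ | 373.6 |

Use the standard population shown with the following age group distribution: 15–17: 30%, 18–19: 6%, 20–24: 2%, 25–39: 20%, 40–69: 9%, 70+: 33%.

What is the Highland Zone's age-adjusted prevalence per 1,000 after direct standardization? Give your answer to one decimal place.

Standard weights: 0.30, 0.06, 0.02, 0.20, 0.09, 0.33.
Standardized rate: 0.3000×20.8 + 0.0600×85.6 + 0.0200×221.8 + 0.2000×364.6 + 0.0900×368.0 + 0.3300×373.6 = 245.1400 per 1,000.

245.1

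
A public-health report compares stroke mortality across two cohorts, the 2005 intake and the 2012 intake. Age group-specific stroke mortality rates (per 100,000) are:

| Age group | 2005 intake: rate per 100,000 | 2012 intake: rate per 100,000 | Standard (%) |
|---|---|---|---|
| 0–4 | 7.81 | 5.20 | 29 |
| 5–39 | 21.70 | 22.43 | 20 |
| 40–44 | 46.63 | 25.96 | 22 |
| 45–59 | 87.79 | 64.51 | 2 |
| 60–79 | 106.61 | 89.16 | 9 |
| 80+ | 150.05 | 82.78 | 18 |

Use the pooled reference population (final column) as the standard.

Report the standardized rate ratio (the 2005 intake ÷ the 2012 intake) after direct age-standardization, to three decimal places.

Standard weights: 0.29, 0.20, 0.22, 0.02, 0.09, 0.18.
The 2005 intake: 0.2900×7.81 + 0.2000×21.70 + 0.2200×46.63 + 0.0200×87.79 + 0.0900×106.61 + 0.1800×150.05 = 55.2232 per 100,000.
The 2012 intake: 0.2900×5.20 + 0.2000×22.43 + 0.2200×25.96 + 0.0200×64.51 + 0.0900×89.16 + 0.1800×82.78 = 35.9202 per 100,000.
Ratio = 55.2232 ÷ 35.9202 = 1.53739.

1.537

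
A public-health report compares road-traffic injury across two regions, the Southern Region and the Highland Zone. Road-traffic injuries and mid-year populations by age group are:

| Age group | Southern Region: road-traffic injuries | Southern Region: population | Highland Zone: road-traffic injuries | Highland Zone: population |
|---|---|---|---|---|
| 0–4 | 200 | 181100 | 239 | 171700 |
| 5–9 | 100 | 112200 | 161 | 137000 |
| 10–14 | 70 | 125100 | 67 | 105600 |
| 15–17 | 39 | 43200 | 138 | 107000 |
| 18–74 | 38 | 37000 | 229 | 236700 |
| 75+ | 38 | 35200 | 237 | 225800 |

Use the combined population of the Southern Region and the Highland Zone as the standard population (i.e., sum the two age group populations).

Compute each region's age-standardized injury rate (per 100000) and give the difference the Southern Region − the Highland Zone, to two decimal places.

Age-specific rates per 100000 for the Southern Region: 110.44, 89.13, 55.96, 90.28, 102.70, 107.95.
For the Highland Zone: 139.20, 117.52, 63.45, 128.97, 96.75, 104.96.
Combined standard total = 1517600; weights = 0.2325, 0.1642, 0.1520, 0.0990, 0.1804, 0.1720.
The Southern Region: 0.2325×110.44 + 0.1642×89.13 + 0.1520×55.96 + 0.0990×90.28 + 0.1804×102.70 + 0.1720×107.95 = 94.8384 per 100000.
The Highland Zone: 0.2325×139.20 + 0.1642×117.52 + 0.1520×63.45 + 0.0990×128.97 + 0.1804×96.75 + 0.1720×104.96 = 109.5658 per 100000.
Difference = 94.8384 − 109.5658 = -14.7274.

-14.73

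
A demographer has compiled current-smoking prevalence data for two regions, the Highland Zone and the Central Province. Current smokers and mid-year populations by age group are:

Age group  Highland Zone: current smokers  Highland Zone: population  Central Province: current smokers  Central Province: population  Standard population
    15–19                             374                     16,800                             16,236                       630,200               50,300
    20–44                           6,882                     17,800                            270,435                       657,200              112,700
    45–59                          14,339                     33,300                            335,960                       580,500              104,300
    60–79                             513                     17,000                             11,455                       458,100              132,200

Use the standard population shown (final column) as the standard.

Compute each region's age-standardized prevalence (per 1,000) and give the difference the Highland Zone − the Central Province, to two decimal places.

-44.42

Age-specific rates per 1,000 for the Highland Zone: 22.262, 386.629, 430.601, 30.176.
For the Central Province: 25.763, 411.496, 578.742, 25.005.
Standard total = 399,500; weights = 0.1259, 0.2821, 0.2611, 0.3309.
The Highland Zone: 0.1259×22.262 + 0.2821×386.629 + 0.2611×430.601 + 0.3309×30.176 = 234.2775 per 1,000.
The Central Province: 0.1259×25.763 + 0.2821×411.496 + 0.2611×578.742 + 0.3309×25.005 = 278.6984 per 1,000.
Difference = 234.2775 − 278.6984 = -44.4209.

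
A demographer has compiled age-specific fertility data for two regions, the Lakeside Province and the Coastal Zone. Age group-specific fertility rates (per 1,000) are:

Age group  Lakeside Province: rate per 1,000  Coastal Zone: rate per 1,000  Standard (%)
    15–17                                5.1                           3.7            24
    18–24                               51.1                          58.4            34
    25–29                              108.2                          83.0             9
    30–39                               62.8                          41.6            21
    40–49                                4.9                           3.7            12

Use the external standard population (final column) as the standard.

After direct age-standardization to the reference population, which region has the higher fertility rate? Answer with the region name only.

Lakeside Province

Standard weights: 0.24, 0.34, 0.09, 0.21, 0.12.
The Lakeside Province: 0.2400×5.1 + 0.3400×51.1 + 0.0900×108.2 + 0.2100×62.8 + 0.1200×4.9 = 42.1120 per 1,000.
The Coastal Zone: 0.2400×3.7 + 0.3400×58.4 + 0.0900×83.0 + 0.2100×41.6 + 0.1200×3.7 = 37.3940 per 1,000.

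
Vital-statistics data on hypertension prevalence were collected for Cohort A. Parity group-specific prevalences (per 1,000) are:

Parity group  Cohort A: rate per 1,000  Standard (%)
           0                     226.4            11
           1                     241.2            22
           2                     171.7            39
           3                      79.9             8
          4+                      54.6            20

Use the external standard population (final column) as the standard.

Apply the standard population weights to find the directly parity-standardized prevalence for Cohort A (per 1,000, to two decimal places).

162.24

Standard weights: 0.11, 0.22, 0.39, 0.08, 0.20.
Standardized rate: 0.1100×226.4 + 0.2200×241.2 + 0.3900×171.7 + 0.0800×79.9 + 0.2000×54.6 = 162.2430 per 1,000.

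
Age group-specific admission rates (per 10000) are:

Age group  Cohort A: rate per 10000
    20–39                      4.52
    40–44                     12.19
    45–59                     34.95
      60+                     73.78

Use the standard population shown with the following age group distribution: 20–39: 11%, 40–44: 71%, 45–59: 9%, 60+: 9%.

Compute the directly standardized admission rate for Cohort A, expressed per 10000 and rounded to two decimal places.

18.94

Standard weights: 0.11, 0.71, 0.09, 0.09.
Standardized rate: 0.1100×4.52 + 0.7100×12.19 + 0.0900×34.95 + 0.0900×73.78 = 18.9378 per 10000.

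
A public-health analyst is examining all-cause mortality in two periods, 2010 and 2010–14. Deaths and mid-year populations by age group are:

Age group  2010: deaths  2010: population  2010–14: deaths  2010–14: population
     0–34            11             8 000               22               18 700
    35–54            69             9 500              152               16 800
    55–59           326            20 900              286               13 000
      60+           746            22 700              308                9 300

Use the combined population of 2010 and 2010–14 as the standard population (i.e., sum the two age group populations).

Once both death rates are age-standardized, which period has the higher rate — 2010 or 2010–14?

Age-specific rates per 100 000 for 2010: 137.50, 726.32, 1559.81, 3286.34.
For 2010–14: 117.65, 904.76, 2200.00, 3311.83.
Combined standard total = 118 900; weights = 0.2246, 0.2212, 0.2851, 0.2691.
2010: 0.2246×137.50 + 0.2212×726.32 + 0.2851×1559.81 + 0.2691×3286.34 = 1520.7221 per 100 000.
2010–14: 0.2246×117.65 + 0.2212×904.76 + 0.2851×2200.00 + 0.2691×3311.83 = 1745.1212 per 100 000.
The crude rates (1885.43 vs 1328.72) would put 2010 higher, but that reflects its age composition; once standardized to a common age structure, 2010–14 has the higher underlying rate.

2010–14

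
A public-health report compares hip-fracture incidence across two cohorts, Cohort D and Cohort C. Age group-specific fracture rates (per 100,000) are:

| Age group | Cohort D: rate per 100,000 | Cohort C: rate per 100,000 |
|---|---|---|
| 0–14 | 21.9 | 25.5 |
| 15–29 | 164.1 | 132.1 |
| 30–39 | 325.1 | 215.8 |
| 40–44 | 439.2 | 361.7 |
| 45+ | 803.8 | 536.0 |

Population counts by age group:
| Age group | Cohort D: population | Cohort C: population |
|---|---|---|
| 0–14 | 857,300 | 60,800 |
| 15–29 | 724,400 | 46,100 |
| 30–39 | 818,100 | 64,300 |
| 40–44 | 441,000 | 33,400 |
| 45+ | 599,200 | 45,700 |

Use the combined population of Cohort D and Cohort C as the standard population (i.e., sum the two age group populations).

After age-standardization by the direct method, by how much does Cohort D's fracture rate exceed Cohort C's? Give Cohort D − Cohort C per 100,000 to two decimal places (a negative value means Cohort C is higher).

88.68

Combined standard total = 3,690,300; weights = 0.2488, 0.2088, 0.2391, 0.1286, 0.1748.
Cohort D: 0.2488×21.9 + 0.2088×164.1 + 0.2391×325.1 + 0.1286×439.2 + 0.1748×803.8 = 314.3757 per 100,000.
Cohort C: 0.2488×25.5 + 0.2088×132.1 + 0.2391×215.8 + 0.1286×361.7 + 0.1748×536.0 = 225.6926 per 100,000.
Difference = 314.3757 − 225.6926 = 88.6831.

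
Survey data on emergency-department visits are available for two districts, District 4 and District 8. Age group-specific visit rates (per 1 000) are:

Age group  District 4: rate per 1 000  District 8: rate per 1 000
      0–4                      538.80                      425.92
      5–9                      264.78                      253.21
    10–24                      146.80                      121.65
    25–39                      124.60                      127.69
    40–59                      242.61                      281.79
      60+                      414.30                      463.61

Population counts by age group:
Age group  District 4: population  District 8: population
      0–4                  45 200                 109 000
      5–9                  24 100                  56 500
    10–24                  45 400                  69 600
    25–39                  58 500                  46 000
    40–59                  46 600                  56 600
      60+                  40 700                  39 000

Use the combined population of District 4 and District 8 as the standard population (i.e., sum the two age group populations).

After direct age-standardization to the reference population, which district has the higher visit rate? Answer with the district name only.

Combined standard total = 637 200; weights = 0.2420, 0.1265, 0.1805, 0.1640, 0.1620, 0.1251.
District 4: 0.2420×538.80 + 0.1265×264.78 + 0.1805×146.80 + 0.1640×124.60 + 0.1620×242.61 + 0.1251×414.30 = 301.9209 per 1 000.
District 8: 0.2420×425.92 + 0.1265×253.21 + 0.1805×121.65 + 0.1640×127.69 + 0.1620×281.79 + 0.1251×463.61 = 281.6218 per 1 000.
The crude rates (279.68 vs 289.63) would put District 8 higher, but that reflects its age composition; once standardized to a common age structure, District 4 has the higher underlying rate.

District 4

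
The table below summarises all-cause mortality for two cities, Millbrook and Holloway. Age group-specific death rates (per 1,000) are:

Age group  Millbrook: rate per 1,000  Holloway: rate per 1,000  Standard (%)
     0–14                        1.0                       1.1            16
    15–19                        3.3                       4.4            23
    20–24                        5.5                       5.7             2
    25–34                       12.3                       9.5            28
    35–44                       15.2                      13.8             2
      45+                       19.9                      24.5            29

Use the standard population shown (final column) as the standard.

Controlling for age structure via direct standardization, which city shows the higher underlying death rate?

Holloway

Standard weights: 0.16, 0.23, 0.02, 0.28, 0.02, 0.29.
Millbrook: 0.1600×1.0 + 0.2300×3.3 + 0.0200×5.5 + 0.2800×12.3 + 0.0200×15.2 + 0.2900×19.9 = 10.5480 per 1,000.
Holloway: 0.1600×1.1 + 0.2300×4.4 + 0.0200×5.7 + 0.2800×9.5 + 0.0200×13.8 + 0.2900×24.5 = 11.3430 per 1,000.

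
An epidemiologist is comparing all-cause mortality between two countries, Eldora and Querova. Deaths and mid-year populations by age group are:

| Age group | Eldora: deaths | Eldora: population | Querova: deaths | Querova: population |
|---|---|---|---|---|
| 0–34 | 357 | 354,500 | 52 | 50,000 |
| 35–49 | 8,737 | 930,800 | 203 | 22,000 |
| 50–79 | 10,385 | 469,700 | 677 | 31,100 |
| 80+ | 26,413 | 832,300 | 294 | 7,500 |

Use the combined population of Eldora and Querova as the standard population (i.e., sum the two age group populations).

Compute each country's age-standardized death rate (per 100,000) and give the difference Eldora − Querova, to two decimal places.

-220.90

Age-specific rates per 100,000 for Eldora: 100.71, 938.65, 2210.99, 3173.50.
For Querova: 104.00, 922.73, 2176.85, 3920.00.
Combined standard total = 2,697,900; weights = 0.1499, 0.3532, 0.1856, 0.3113.
Eldora: 0.1499×100.71 + 0.3532×938.65 + 0.1856×2210.99 + 0.3113×3173.50 = 1744.8566 per 100,000.
Querova: 0.1499×104.00 + 0.3532×922.73 + 0.1856×2176.85 + 0.3113×3920.00 = 1965.7602 per 100,000.
Difference = 1744.8566 − 1965.7602 = -220.9036.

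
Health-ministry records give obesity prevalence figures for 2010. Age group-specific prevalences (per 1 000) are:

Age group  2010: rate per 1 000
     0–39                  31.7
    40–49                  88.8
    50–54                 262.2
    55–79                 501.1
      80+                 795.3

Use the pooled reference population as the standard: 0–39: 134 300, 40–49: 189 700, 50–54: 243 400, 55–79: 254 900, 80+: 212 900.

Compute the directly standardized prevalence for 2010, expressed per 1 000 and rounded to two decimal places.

368.98

Standard total = 1 035 200; weights = 0.1297, 0.1832, 0.2351, 0.2462, 0.2057.
Standardized rate: 0.1297×31.7 + 0.1832×88.8 + 0.2351×262.2 + 0.2462×501.1 + 0.2057×795.3 = 368.9837 per 1 000.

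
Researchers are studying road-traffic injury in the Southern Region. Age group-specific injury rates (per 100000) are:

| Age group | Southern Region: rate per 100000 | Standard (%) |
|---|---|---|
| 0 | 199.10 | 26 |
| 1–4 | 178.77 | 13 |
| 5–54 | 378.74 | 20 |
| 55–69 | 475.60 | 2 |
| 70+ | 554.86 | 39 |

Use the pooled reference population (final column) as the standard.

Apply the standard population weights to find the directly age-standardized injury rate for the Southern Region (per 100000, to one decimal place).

Standard weights: 0.26, 0.13, 0.20, 0.02, 0.39.
Standardized rate: 0.2600×199.10 + 0.1300×178.77 + 0.2000×378.74 + 0.0200×475.60 + 0.3900×554.86 = 376.6615 per 100000.

376.7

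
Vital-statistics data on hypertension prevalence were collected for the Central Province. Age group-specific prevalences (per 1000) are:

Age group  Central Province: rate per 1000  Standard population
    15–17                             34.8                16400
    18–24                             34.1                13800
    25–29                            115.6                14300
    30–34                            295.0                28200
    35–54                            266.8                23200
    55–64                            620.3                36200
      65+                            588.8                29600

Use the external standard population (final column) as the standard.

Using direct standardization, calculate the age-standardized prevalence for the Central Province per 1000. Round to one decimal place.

353.0

Standard total = 161700; weights = 0.1014, 0.0853, 0.0884, 0.1744, 0.1435, 0.2239, 0.1831.
Standardized rate: 0.1014×34.8 + 0.0853×34.1 + 0.0884×115.6 + 0.1744×295.0 + 0.1435×266.8 + 0.2239×620.3 + 0.1831×588.8 = 353.0395 per 1000.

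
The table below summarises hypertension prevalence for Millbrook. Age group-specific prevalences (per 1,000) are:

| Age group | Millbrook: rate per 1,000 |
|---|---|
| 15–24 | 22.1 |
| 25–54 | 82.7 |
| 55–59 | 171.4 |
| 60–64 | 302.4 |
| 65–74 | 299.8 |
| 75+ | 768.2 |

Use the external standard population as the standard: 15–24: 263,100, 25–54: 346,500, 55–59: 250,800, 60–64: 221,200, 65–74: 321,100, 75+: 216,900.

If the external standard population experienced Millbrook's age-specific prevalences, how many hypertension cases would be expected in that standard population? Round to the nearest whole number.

407236

Expected hypertension cases = Σ (standard pop × age-specific rate ÷ 1,000)
= 263,100×22.1/1,000 + 346,500×82.7/1,000 + 250,800×171.4/1,000 + 221,200×302.4/1,000 + 321,100×299.8/1,000 + 216,900×768.2/1,000
= 5814.51 + 28655.55 + 42987.12 + 66890.88 + 96265.78 + 166622.58 = 407236.42.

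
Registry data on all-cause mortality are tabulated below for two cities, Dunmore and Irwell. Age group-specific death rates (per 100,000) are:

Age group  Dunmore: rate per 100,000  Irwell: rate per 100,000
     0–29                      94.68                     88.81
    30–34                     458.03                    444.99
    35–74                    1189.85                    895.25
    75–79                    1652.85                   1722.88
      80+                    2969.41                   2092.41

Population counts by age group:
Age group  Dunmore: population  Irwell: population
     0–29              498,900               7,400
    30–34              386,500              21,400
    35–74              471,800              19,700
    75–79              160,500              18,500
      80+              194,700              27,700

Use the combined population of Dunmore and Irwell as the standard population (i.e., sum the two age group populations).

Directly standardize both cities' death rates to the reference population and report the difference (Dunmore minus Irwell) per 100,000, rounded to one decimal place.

Combined standard total = 1,807,100; weights = 0.2802, 0.2257, 0.2720, 0.0991, 0.1231.
Dunmore: 0.2802×94.68 + 0.2257×458.03 + 0.2720×1189.85 + 0.0991×1652.85 + 0.1231×2969.41 = 982.6989 per 100,000.
Irwell: 0.2802×88.81 + 0.2257×444.99 + 0.2720×895.25 + 0.0991×1722.88 + 0.1231×2092.41 = 796.9890 per 100,000.
Difference = 982.6989 − 796.9890 = 185.7099.

185.7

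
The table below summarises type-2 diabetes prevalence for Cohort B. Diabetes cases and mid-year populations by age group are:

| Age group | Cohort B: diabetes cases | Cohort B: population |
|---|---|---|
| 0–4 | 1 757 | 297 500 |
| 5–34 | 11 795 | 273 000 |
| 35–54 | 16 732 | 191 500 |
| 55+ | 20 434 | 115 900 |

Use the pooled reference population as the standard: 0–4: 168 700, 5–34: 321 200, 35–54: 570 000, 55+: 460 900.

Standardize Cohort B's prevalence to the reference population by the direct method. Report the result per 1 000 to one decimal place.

96.0

Age-specific rates per 1 000 for Cohort B: 5.906, 43.205, 87.373, 176.307.
Standard total = 1 520 800; weights = 0.1109, 0.2112, 0.3748, 0.3031.
Standardized rate: 0.1109×5.906 + 0.2112×43.205 + 0.3748×87.373 + 0.3031×176.307 = 95.9604 per 1 000.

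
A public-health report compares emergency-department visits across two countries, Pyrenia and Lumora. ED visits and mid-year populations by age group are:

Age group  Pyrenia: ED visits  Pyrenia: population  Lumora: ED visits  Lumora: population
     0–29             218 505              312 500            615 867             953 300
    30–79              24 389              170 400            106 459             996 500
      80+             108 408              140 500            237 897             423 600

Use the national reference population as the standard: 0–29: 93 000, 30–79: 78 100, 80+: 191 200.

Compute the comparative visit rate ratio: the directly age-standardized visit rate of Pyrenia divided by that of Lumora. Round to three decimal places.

Age-specific rates per 1 000 for Pyrenia: 699.216, 143.128, 771.587.
For Lumora: 646.037, 106.833, 561.608.
Standard total = 362 300; weights = 0.2567, 0.2156, 0.5277.
Pyrenia: 0.2567×699.216 + 0.2156×143.128 + 0.5277×771.587 = 617.5348 per 1 000.
Lumora: 0.2567×646.037 + 0.2156×106.833 + 0.5277×561.608 = 485.2456 per 1 000.
Ratio = 617.5348 ÷ 485.2456 = 1.27262.

1.273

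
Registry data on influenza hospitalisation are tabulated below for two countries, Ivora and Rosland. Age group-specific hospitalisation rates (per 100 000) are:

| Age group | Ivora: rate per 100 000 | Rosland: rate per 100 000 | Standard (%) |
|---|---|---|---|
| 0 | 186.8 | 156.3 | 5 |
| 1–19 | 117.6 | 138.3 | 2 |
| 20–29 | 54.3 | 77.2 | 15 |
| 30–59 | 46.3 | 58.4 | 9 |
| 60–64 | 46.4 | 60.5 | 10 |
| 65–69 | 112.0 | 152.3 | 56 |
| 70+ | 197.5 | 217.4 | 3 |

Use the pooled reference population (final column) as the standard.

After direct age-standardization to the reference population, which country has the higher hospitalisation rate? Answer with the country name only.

Rosland

Standard weights: 0.05, 0.02, 0.15, 0.09, 0.10, 0.56, 0.03.
Ivora: 0.0500×186.8 + 0.0200×117.6 + 0.1500×54.3 + 0.0900×46.3 + 0.1000×46.4 + 0.5600×112.0 + 0.0300×197.5 = 97.2890 per 100 000.
Rosland: 0.0500×156.3 + 0.0200×138.3 + 0.1500×77.2 + 0.0900×58.4 + 0.1000×60.5 + 0.5600×152.3 + 0.0300×217.4 = 125.2770 per 100 000.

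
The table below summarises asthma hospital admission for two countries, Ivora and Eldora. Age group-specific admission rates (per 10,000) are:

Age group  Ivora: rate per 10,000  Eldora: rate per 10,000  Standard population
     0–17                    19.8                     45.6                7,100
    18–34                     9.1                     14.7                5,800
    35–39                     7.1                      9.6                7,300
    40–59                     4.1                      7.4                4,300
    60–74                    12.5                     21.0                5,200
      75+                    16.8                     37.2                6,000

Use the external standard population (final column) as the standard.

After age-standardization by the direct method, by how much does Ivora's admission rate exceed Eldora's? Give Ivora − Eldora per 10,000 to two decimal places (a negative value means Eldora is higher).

-11.62

Standard total = 35,700; weights = 0.1989, 0.1625, 0.2045, 0.1204, 0.1457, 0.1681.
Ivora: 0.1989×19.8 + 0.1625×9.1 + 0.2045×7.1 + 0.1204×4.1 + 0.1457×12.5 + 0.1681×16.8 = 12.0062 per 10,000.
Eldora: 0.1989×45.6 + 0.1625×14.7 + 0.2045×9.6 + 0.1204×7.4 + 0.1457×21.0 + 0.1681×37.2 = 23.6224 per 10,000.
Difference = 12.0062 − 23.6224 = -11.6162.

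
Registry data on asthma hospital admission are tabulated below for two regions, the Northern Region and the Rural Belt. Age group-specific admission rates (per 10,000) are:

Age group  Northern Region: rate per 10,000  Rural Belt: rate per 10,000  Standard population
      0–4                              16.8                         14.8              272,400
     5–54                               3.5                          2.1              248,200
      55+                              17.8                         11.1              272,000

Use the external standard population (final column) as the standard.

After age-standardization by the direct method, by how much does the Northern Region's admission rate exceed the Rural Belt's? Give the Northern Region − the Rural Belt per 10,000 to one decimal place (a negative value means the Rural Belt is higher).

Standard total = 792,600; weights = 0.3437, 0.3131, 0.3432.
The Northern Region: 0.3437×16.8 + 0.3131×3.5 + 0.3432×17.8 = 12.9783 per 10,000.
The Rural Belt: 0.3437×14.8 + 0.3131×2.1 + 0.3432×11.1 = 9.5533 per 10,000.
Difference = 12.9783 − 9.5533 = 3.4250.

3.4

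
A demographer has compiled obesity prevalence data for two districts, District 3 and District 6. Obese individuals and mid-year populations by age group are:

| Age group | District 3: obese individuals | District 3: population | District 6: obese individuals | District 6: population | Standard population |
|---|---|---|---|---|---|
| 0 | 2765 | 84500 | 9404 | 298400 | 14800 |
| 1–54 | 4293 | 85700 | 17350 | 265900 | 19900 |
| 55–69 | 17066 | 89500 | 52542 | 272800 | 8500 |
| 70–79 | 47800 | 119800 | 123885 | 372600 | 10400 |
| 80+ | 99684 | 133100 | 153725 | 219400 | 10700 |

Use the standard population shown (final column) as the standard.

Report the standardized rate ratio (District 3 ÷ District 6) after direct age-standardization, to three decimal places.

Age-specific rates per 1000 for District 3: 32.722, 50.093, 190.682, 398.998, 748.941.
For District 6: 31.515, 65.250, 192.603, 332.488, 700.661.
Standard total = 64300; weights = 0.2302, 0.3095, 0.1322, 0.1617, 0.1664.
District 3: 0.2302×32.722 + 0.3095×50.093 + 0.1322×190.682 + 0.1617×398.998 + 0.1664×748.941 = 237.4056 per 1000.
District 6: 0.2302×31.515 + 0.3095×65.250 + 0.1322×192.603 + 0.1617×332.488 + 0.1664×700.661 = 223.2809 per 1000.
Ratio = 237.4056 ÷ 223.2809 = 1.06326.

1.063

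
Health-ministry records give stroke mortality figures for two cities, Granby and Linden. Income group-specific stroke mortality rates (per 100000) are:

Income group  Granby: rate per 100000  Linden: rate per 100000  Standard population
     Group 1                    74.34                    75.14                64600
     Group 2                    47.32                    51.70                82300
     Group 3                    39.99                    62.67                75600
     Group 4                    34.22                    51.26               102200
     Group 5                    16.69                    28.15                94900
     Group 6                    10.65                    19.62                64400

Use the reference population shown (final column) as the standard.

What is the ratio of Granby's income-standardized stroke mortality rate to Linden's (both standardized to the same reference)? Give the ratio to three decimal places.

0.760

Standard total = 484000; weights = 0.1335, 0.1700, 0.1562, 0.2112, 0.1961, 0.1331.
Granby: 0.1335×74.34 + 0.1700×47.32 + 0.1562×39.99 + 0.2112×34.22 + 0.1961×16.69 + 0.1331×10.65 = 36.1303 per 100000.
Linden: 0.1335×75.14 + 0.1700×51.70 + 0.1562×62.67 + 0.2112×51.26 + 0.1961×28.15 + 0.1331×19.62 = 47.5631 per 100000.
Ratio = 36.1303 ÷ 47.5631 = 0.75963.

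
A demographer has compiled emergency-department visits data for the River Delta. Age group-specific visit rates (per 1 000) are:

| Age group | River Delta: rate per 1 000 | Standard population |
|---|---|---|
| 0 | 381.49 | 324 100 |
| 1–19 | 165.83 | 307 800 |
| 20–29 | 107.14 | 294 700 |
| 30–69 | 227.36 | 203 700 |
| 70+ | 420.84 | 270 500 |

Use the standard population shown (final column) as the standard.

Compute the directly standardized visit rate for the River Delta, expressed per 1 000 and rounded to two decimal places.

Standard total = 1 400 800; weights = 0.2314, 0.2197, 0.2104, 0.1454, 0.1931.
Standardized rate: 0.2314×381.49 + 0.2197×165.83 + 0.2104×107.14 + 0.1454×227.36 + 0.1931×420.84 = 261.5705 per 1 000.

261.57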